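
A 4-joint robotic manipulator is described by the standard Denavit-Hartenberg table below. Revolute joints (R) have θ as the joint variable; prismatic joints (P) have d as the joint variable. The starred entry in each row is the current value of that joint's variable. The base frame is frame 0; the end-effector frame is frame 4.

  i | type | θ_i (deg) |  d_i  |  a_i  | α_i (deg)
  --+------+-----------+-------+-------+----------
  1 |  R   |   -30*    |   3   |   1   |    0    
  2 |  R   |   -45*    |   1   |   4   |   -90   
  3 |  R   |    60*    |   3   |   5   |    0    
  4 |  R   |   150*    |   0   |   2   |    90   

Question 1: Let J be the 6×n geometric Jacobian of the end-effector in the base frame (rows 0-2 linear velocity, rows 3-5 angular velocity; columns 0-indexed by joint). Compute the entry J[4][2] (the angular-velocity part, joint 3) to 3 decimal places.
axis z_2 = (0.9659,0.2588,0.0000); lever o_n−o_2 = (3.0965,0.0347,-3.3301)
cross product → J_v[:, 2] = (-0.8619,3.2167,-0.7679)
J_ω[:, 2] = z_2
entry J[4][2] = 0.2588

0.259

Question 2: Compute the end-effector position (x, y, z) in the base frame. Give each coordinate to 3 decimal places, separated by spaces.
4.998 -4.329 0.670

after link 1: o_1 = (0.8660, -0.5000, 3.0000)
after link 2: o_2 = (1.9013, -4.3637, 4.0000)
after link 3: o_3 = (5.4461, -6.0021, -0.3301)
after link 4: o_4 = (4.9978, -4.3290, 0.6699)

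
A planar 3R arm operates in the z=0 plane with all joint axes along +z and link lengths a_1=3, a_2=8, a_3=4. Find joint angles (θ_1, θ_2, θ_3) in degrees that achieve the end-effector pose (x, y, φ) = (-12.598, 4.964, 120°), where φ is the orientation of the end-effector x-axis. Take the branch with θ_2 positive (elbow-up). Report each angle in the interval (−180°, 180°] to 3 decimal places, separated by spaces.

wrist centre = target − a_3·(cos φ, sin φ) = (-10.5980, 1.4999)
cos θ_2 = (114.5673−3²−8²)/(2·3·8) = 0.8660; θ_2 = 30.0046° (elbow-up)
β = atan2(1.4999,-10.5980) = 171.9446°; ψ = atan2(4.0006,9.9279) = 21.9475°
θ_1 = β − ψ = 149.9971°
θ_3 = φ − θ_1 − θ_2 = -60.0017° (wrapped to (-180°,180°])

149.997 30.005 -60.002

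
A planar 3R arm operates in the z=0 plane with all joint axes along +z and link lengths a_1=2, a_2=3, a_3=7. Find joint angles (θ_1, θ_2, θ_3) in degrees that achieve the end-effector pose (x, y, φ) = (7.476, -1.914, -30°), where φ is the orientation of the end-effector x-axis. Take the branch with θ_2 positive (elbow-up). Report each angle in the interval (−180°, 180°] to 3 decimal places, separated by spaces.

wrist centre = target − a_3·(cos φ, sin φ) = (1.4138, 1.5860)
cos θ_2 = (4.5143−2²−3²)/(2·2·3) = -0.7071; θ_2 = 135.0029° (elbow-up)
β = atan2(1.5860,1.4138) = 48.2849°; ψ = atan2(2.1212,-0.1214) = 93.2763°
θ_1 = β − ψ = -44.9913°
θ_3 = φ − θ_1 − θ_2 = -120.0116° (wrapped to (-180°,180°])

-44.991 135.003 -120.012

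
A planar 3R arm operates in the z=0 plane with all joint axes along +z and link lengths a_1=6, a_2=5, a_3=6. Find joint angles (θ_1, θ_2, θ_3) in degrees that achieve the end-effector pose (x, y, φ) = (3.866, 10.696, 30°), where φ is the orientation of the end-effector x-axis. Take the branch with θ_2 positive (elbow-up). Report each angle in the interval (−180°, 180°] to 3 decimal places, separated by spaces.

59.999 90.002 -120.002

wrist centre = target − a_3·(cos φ, sin φ) = (-1.3302, 7.6960)
cos θ_2 = (60.9977−6²−5²)/(2·6·5) = -0.0000; θ_2 = 90.0022° (elbow-up)
β = atan2(7.6960,-1.3302) = 99.8059°; ψ = atan2(5.0000,5.9998) = 39.8065°
θ_1 = β − ψ = 59.9995°
θ_3 = φ − θ_1 − θ_2 = -120.0017° (wrapped to (-180°,180°])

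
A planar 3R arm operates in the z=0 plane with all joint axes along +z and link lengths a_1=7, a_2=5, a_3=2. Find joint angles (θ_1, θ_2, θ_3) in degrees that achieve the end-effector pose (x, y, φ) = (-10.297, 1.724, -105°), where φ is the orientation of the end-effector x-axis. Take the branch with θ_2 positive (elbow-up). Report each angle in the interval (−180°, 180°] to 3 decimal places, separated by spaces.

134.999 59.999 60.002

wrist centre = target − a_3·(cos φ, sin φ) = (-9.7794, 3.6559)
cos θ_2 = (109.0012−7²−5²)/(2·7·5) = 0.5000; θ_2 = 59.9989° (elbow-up)
β = atan2(3.6559,-9.7794) = 159.5026°; ψ = atan2(4.3301,9.5001) = 24.5032°
θ_1 = β − ψ = 134.9994°
θ_3 = φ − θ_1 − θ_2 = 60.0017° (wrapped to (-180°,180°])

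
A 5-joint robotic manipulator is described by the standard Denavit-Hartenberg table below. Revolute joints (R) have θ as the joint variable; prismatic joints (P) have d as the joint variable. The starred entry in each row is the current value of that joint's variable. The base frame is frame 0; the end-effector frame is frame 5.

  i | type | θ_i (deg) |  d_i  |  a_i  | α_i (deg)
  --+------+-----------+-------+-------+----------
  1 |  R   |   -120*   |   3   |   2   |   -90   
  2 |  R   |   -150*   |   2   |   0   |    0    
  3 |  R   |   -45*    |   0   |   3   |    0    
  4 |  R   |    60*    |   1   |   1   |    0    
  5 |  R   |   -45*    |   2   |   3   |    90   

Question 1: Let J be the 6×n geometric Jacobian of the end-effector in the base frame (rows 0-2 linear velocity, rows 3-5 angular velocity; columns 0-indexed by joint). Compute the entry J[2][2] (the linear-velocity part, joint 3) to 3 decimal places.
axis z_2 = (0.8660,-0.5000,0.0000); lever o_n−o_2 = (5.9005,4.2200,-0.0694)
cross product → J_v[:, 2] = (0.0347,0.0601,6.6049)
J_ω[:, 2] = z_2
entry J[2][2] = 6.6049

6.605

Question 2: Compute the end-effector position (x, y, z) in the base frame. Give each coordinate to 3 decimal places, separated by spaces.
after link 1: o_1 = (-1.0000, -1.7321, 3.0000)
after link 2: o_2 = (0.7321, -2.7321, 3.0000)
after link 3: o_3 = (2.1809, -0.2225, 2.2235)
after link 4: o_4 = (3.4005, -0.1101, 2.9306)
after link 5: o_5 = (6.6326, 1.4879, 2.9306)

6.633 1.488 2.931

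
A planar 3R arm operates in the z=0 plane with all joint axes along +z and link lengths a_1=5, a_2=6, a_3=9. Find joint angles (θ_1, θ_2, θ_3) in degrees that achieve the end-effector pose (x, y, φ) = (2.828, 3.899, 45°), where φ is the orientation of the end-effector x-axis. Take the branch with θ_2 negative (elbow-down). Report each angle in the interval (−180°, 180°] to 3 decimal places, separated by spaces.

-65.246 -134.993 -114.761

wrist centre = target − a_3·(cos φ, sin φ) = (-3.5360, -2.4650)
cos θ_2 = (18.5791−5²−6²)/(2·5·6) = -0.7070; θ_2 = -134.9926° (elbow-down)
β = atan2(-2.4650,-3.5360) = -145.1192°; ψ = atan2(-4.2432,0.7579) = -79.8728°
θ_1 = β − ψ = -65.2464°
θ_3 = φ − θ_1 − θ_2 = -114.7610° (wrapped to (-180°,180°])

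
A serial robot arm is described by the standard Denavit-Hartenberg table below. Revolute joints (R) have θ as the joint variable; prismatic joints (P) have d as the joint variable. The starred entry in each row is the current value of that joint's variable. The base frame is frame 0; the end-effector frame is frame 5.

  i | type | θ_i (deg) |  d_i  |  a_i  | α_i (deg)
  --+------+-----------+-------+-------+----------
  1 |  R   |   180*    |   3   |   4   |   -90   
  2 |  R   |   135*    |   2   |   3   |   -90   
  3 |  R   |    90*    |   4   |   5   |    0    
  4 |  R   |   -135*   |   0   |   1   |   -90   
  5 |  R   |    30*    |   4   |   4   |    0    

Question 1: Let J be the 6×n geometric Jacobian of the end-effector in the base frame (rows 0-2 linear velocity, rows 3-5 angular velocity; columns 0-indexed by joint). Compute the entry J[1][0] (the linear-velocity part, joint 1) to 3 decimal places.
3.768

axis z_0 = ẑ; lever o_n−o_0 = (3.7676,2.6718,-1.9392)
cross product → J_v[:, 0] = (-2.6718,3.7676,0.0000)
J_ω[:, 0] = z_0
entry J[1][0] = 3.7676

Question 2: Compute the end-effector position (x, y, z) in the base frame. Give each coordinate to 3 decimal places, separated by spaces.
3.768 2.672 -1.939

after link 1: o_1 = (-4.0000, 0.0000, 3.0000)
after link 2: o_2 = (-1.8787, -2.0000, 0.8787)
after link 3: o_3 = (0.9497, 3.0000, 3.7071)
after link 4: o_4 = (1.4497, 2.2929, 3.2071)
after link 5: o_5 = (3.7676, 2.6718, -1.9392)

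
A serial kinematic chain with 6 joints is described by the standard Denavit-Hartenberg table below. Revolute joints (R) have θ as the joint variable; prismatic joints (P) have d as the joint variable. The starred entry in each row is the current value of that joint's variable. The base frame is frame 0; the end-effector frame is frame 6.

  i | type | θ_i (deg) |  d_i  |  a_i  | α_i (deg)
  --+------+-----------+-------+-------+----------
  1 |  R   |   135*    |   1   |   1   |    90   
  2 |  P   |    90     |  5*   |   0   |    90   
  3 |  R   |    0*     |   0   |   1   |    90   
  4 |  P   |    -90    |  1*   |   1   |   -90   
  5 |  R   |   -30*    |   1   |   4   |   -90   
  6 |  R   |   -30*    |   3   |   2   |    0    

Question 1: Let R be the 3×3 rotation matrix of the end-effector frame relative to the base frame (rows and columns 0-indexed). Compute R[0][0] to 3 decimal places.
0.224

End-effector x-axis (col 0 of R) = (0.2241,-0.8365,0.5000)
R[0][0] = 0.2241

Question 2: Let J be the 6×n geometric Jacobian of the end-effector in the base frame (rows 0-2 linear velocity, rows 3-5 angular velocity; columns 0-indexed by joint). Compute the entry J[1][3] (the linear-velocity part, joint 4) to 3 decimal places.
prismatic axis z_3 = (-0.7071,-0.7071,-0.0000)
J_v[:, 3] = z_3; J_ω[:, 3] = (0,0,0)
entry J[1][3] = -0.7071

-0.707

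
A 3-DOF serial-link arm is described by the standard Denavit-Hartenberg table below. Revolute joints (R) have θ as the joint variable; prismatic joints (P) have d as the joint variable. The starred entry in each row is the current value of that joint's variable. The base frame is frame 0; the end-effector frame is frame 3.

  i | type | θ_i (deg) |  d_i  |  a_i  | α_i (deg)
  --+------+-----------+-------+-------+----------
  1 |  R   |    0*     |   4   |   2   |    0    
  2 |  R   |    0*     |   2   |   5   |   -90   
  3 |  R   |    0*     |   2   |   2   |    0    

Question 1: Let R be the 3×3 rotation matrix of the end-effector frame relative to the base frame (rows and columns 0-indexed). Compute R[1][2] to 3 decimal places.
1.000

End-effector z-axis (col 2 of R) = (0.0000,1.0000,0.0000)
R[1][2] = 1.0000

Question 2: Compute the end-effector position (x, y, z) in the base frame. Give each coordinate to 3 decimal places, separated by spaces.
after link 1: o_1 = (2.0000, 0.0000, 4.0000)
after link 2: o_2 = (7.0000, 0.0000, 6.0000)
after link 3: o_3 = (9.0000, 2.0000, 6.0000)

9.000 2.000 6.000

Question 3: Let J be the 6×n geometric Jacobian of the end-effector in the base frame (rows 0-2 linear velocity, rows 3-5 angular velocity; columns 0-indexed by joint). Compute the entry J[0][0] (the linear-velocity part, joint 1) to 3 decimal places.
-2.000

axis z_0 = ẑ; lever o_n−o_0 = (9.0000,2.0000,6.0000)
cross product → J_v[:, 0] = (-2.0000,9.0000,0.0000)
J_ω[:, 0] = z_0
entry J[0][0] = -2.0000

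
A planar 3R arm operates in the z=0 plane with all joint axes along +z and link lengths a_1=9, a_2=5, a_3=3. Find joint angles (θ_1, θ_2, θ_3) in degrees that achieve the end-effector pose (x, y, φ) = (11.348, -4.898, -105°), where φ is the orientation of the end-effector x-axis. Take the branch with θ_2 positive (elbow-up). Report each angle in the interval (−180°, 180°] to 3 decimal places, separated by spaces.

wrist centre = target − a_3·(cos φ, sin φ) = (12.1245, -2.0002)
cos θ_2 = (151.0034−9²−5²)/(2·9·5) = 0.5000; θ_2 = 59.9975° (elbow-up)
β = atan2(-2.0002,12.1245) = -9.3679°; ψ = atan2(4.3300,11.5002) = 20.6322°
θ_1 = β − ψ = -30.0002°
θ_3 = φ − θ_1 − θ_2 = -134.9974° (wrapped to (-180°,180°])

-30.000 59.998 -134.997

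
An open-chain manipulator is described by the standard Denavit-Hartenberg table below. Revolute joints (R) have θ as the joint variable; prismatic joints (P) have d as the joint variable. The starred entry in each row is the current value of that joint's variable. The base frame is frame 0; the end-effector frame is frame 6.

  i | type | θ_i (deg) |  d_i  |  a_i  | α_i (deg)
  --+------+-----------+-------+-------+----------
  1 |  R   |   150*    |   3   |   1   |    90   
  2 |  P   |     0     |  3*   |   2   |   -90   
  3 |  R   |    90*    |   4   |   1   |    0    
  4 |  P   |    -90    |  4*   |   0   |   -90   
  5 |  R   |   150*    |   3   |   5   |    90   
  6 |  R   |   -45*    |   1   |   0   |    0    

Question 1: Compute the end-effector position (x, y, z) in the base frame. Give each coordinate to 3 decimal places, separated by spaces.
0.219 -1.281 7.634

after link 1: o_1 = (-0.8660, 0.5000, 3.0000)
after link 2: o_2 = (-1.0981, 4.0981, 3.0000)
after link 3: o_3 = (-1.5981, 3.2321, 7.0000)
after link 4: o_4 = (-1.5981, 3.2321, 11.0000)
after link 5: o_5 = (0.6519, -1.5311, 8.5000)
after link 6: o_6 = (0.2189, -1.2811, 7.6340)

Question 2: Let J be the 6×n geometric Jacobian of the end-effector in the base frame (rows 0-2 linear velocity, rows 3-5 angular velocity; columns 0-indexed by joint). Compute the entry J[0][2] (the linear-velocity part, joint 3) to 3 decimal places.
5.379

axis z_2 = (0.0000,0.0000,1.0000); lever o_n−o_2 = (1.3170,-5.3792,4.6340)
cross product → J_v[:, 2] = (5.3792,1.3170,-0.0000)
J_ω[:, 2] = z_2
entry J[0][2] = 5.3792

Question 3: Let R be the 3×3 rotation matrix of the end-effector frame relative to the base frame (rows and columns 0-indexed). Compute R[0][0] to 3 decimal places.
0.884

End-effector x-axis (col 0 of R) = (0.8839,0.3062,-0.3536)
R[0][0] = 0.8839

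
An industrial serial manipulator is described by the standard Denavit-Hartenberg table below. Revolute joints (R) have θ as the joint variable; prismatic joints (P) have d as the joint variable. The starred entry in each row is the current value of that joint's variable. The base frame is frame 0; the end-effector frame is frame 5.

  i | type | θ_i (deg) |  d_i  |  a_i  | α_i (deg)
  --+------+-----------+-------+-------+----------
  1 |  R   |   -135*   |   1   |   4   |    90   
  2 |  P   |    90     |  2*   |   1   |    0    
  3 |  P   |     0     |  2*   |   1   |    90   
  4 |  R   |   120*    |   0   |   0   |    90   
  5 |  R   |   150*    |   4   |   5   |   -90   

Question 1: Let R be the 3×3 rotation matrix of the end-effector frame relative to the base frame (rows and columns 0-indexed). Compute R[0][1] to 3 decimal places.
0.354

End-effector y-axis (col 1 of R) = (0.3536,-0.3536,-0.8660)
R[0][1] = 0.3536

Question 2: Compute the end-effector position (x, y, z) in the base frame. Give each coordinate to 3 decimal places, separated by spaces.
after link 1: o_1 = (-2.8284, -2.8284, 1.0000)
after link 2: o_2 = (-4.2426, -1.4142, 2.0000)
after link 3: o_3 = (-5.6569, -0.0000, 3.0000)
after link 4: o_4 = (-5.6569, -0.0000, 3.0000)
after link 5: o_5 = (-6.1872, -3.0052, 8.6292)

-6.187 -3.005 8.629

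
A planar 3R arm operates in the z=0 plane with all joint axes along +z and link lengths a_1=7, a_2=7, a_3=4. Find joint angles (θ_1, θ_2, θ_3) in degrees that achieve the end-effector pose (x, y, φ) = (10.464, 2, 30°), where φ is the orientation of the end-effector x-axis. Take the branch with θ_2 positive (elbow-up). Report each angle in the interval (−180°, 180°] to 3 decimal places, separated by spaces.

-60.000 120.001 -30.000

wrist centre = target − a_3·(cos φ, sin φ) = (6.9999, 0.0000)
cos θ_2 = (48.9986−7²−7²)/(2·7·7) = -0.5000; θ_2 = 120.0010° (elbow-up)
β = atan2(0.0000,6.9999) = 0.0000°; ψ = atan2(6.0621,3.4999) = 60.0005°
θ_1 = β − ψ = -60.0005°
θ_3 = φ − θ_1 − θ_2 = -30.0005° (wrapped to (-180°,180°])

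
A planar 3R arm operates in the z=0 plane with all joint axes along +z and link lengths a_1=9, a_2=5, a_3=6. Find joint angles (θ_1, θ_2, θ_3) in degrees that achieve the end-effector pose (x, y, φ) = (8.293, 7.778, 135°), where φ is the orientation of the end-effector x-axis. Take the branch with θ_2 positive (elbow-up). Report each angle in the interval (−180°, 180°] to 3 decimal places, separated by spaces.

wrist centre = target − a_3·(cos φ, sin φ) = (12.5356, 3.5354)
cos θ_2 = (169.6411−9²−5²)/(2·9·5) = 0.7071; θ_2 = 44.9987° (elbow-up)
β = atan2(3.5354,12.5356) = 15.7498°; ψ = atan2(3.5355,12.5356) = 15.7502°
θ_1 = β − ψ = -0.0004°
θ_3 = φ − θ_1 − θ_2 = 90.0017° (wrapped to (-180°,180°])

-0.000 44.999 90.002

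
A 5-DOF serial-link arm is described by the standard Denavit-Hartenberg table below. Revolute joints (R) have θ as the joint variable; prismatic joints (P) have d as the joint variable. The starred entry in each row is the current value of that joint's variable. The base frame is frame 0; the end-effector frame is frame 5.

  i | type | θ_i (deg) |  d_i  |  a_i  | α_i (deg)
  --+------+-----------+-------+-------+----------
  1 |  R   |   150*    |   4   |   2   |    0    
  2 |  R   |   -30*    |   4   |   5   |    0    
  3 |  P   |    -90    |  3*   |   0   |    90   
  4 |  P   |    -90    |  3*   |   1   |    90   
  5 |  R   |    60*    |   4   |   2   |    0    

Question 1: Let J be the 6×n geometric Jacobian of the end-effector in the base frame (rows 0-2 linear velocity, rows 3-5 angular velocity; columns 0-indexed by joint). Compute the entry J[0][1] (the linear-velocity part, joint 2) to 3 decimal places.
1.768

axis z_1 = (0.0000,0.0000,1.0000); lever o_n−o_1 = (-3.5981,-1.7679,5.0000)
cross product → J_v[:, 1] = (1.7679,-3.5981,0.0000)
J_ω[:, 1] = z_1
entry J[0][1] = 1.7679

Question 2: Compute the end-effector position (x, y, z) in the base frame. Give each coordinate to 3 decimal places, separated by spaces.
after link 1: o_1 = (-1.7321, 1.0000, 4.0000)
after link 2: o_2 = (-4.2321, 5.3301, 8.0000)
after link 3: o_3 = (-4.2321, 5.3301, 11.0000)
after link 4: o_4 = (-2.7321, 2.7321, 10.0000)
after link 5: o_5 = (-5.3301, -0.7679, 9.0000)

-5.330 -0.768 9.000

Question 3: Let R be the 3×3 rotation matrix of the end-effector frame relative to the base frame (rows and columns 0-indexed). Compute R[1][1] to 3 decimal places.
-0.433

End-effector y-axis (col 1 of R) = (0.2500,-0.4330,0.8660)
R[1][1] = -0.4330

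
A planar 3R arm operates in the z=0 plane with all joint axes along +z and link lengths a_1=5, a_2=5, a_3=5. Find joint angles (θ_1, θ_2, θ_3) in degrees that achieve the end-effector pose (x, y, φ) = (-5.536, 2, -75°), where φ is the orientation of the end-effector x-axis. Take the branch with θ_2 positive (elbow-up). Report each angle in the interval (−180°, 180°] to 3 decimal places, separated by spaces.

119.994 30.017 134.990

wrist centre = target − a_3·(cos φ, sin φ) = (-6.8301, 6.8296)
cos θ_2 = (93.2940−5²−5²)/(2·5·5) = 0.8659; θ_2 = 30.0166° (elbow-up)
β = atan2(6.8296,-6.8301) = 135.0020°; ψ = atan2(2.5013,9.3294) = 15.0083°
θ_1 = β − ψ = 119.9937°
θ_3 = φ − θ_1 − θ_2 = 134.9898° (wrapped to (-180°,180°])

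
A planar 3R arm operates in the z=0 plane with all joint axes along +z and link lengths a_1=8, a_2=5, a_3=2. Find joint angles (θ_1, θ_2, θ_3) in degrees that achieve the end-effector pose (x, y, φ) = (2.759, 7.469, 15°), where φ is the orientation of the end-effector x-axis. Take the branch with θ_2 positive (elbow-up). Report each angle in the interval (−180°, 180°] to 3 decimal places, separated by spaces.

wrist centre = target − a_3·(cos φ, sin φ) = (0.8271, 6.9514)
cos θ_2 = (49.0056−8²−5²)/(2·8·5) = -0.4999; θ_2 = 119.9954° (elbow-up)
β = atan2(6.9514,0.8271) = 83.2142°; ψ = atan2(4.3303,5.5004) = 38.2127°
θ_1 = β − ψ = 45.0015°
θ_3 = φ − θ_1 − θ_2 = -149.9969° (wrapped to (-180°,180°])

45.001 119.995 -149.997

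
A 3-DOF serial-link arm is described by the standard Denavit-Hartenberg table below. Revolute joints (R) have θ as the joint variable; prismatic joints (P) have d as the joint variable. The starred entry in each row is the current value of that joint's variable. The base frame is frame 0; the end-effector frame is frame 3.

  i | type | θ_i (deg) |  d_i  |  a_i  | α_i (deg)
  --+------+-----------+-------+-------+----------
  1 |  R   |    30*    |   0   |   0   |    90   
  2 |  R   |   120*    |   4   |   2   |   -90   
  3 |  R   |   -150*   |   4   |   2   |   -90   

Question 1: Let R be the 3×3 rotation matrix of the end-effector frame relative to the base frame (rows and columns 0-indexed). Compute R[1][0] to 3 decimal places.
-0.217

End-effector x-axis (col 0 of R) = (0.6250,-0.2165,-0.7500)
R[1][0] = -0.2165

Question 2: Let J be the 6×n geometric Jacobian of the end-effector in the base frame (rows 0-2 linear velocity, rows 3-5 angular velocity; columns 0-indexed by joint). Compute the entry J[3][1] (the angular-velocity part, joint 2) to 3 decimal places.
axis z_1 = (0.5000,-0.8660,0.0000); lever o_n−o_1 = (-0.6160,-6.1292,-1.7679)
cross product → J_v[:, 1] = (1.5311,0.8840,-3.5981)
J_ω[:, 1] = z_1
entry J[3][1] = 0.5000

0.500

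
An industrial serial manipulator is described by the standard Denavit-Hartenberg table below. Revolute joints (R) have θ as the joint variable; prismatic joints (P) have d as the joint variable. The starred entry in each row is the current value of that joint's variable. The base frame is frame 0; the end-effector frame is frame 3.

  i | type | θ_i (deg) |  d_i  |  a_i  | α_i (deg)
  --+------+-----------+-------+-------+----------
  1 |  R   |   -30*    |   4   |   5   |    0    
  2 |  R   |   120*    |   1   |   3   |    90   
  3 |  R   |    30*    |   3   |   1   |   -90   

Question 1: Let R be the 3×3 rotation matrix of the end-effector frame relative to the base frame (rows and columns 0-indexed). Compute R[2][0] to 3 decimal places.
0.500

End-effector x-axis (col 0 of R) = (0.0000,0.8660,0.5000)
R[2][0] = 0.5000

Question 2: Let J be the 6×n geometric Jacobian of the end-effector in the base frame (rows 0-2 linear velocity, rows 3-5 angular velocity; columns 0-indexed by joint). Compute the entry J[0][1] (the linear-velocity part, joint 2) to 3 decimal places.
-3.866

axis z_1 = (0.0000,0.0000,1.0000); lever o_n−o_1 = (3.0000,3.8660,1.5000)
cross product → J_v[:, 1] = (-3.8660,3.0000,0.0000)
J_ω[:, 1] = z_1
entry J[0][1] = -3.8660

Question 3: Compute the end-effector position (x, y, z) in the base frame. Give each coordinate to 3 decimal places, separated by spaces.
7.330 1.366 5.500

after link 1: o_1 = (4.3301, -2.5000, 4.0000)
after link 2: o_2 = (4.3301, 0.5000, 5.0000)
after link 3: o_3 = (7.3301, 1.3660, 5.5000)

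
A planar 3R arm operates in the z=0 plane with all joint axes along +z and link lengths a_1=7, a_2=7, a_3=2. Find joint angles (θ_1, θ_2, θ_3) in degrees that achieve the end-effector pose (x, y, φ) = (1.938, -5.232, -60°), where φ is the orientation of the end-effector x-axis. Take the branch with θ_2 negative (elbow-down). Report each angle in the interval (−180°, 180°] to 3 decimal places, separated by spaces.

wrist centre = target − a_3·(cos φ, sin φ) = (0.9380, -3.4999)
cos θ_2 = (13.1295−7²−7²)/(2·7·7) = -0.8660; θ_2 = -150.0000° (elbow-down)
β = atan2(-3.4999,0.9380) = -74.9971°; ψ = atan2(-3.5000,0.9378) = -75.0000°
θ_1 = β − ψ = 0.0029°
θ_3 = φ − θ_1 − θ_2 = 89.9971° (wrapped to (-180°,180°])

0.003 -150.000 89.997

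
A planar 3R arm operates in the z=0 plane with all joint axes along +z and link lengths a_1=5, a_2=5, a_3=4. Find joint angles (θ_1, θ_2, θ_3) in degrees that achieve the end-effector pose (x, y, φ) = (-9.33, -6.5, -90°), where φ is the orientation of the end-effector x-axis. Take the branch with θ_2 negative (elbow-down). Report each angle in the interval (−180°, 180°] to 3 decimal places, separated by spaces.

wrist centre = target − a_3·(cos φ, sin φ) = (-9.3300, -2.5000)
cos θ_2 = (93.2989−5²−5²)/(2·5·5) = 0.8660; θ_2 = -30.0054° (elbow-down)
β = atan2(-2.5000,-9.3300) = -164.9998°; ψ = atan2(-2.5004,9.3299) = -15.0027°
θ_1 = β − ψ = -149.9971°
θ_3 = φ − θ_1 − θ_2 = 90.0025° (wrapped to (-180°,180°])

-149.997 -30.005 90.003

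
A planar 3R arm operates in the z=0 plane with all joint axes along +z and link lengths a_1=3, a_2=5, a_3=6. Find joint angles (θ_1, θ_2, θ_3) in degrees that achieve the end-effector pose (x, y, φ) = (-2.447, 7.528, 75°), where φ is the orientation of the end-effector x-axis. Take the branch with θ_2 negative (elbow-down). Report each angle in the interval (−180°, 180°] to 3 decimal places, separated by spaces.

-120.007 -119.999 -44.995

wrist centre = target − a_3·(cos φ, sin φ) = (-3.9999, 1.7324)
cos θ_2 = (19.0007−3²−5²)/(2·3·5) = -0.5000; θ_2 = -119.9985° (elbow-down)
β = atan2(1.7324,-3.9999) = 156.5816°; ψ = atan2(-4.3302,0.5001) = -83.4118°
θ_1 = β − ψ = 239.9934°
θ_3 = φ − θ_1 − θ_2 = -44.9949° (wrapped to (-180°,180°])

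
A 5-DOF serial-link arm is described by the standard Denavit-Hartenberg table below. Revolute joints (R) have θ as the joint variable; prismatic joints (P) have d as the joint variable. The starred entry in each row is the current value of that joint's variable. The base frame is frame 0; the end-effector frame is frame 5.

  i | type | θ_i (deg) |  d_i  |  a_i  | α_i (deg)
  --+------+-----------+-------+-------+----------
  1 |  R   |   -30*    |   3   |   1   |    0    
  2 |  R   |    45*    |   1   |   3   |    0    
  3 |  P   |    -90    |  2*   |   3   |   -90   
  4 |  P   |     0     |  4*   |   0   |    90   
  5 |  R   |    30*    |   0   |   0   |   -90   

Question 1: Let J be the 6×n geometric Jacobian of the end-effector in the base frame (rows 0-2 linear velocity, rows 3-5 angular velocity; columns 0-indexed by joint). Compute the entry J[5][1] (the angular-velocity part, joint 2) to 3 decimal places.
axis z_1 = (0.0000,0.0000,1.0000); lever o_n−o_1 = (7.5379,-1.0860,3.0000)
cross product → J_v[:, 1] = (1.0860,7.5379,-0.0000)
J_ω[:, 1] = z_1
entry J[5][1] = 1.0000

1.000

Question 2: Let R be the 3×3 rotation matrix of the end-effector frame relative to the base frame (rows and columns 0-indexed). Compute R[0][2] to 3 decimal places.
End-effector z-axis (col 2 of R) = (0.7071,0.7071,0.0000)
R[0][2] = 0.7071

0.707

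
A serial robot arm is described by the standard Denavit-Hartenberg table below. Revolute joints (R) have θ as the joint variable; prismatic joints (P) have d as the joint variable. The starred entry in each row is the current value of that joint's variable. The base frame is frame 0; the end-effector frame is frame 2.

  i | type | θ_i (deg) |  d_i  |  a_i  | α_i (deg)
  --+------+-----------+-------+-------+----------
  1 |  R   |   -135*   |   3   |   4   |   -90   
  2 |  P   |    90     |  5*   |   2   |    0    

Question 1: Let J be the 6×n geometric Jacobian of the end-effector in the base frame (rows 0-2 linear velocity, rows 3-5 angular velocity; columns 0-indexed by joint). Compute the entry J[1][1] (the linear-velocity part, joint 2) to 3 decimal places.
-0.707

prismatic axis z_1 = (0.7071,-0.7071,0.0000)
J_v[:, 1] = z_1; J_ω[:, 1] = (0,0,0)
entry J[1][1] = -0.7071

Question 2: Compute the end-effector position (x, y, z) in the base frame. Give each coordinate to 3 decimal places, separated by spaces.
after link 1: o_1 = (-2.8284, -2.8284, 3.0000)
after link 2: o_2 = (0.7071, -6.3640, 1.0000)

0.707 -6.364 1.000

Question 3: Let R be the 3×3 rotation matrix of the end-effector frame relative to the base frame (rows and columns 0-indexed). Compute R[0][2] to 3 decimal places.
End-effector z-axis (col 2 of R) = (0.7071,-0.7071,0.0000)
R[0][2] = 0.7071

0.707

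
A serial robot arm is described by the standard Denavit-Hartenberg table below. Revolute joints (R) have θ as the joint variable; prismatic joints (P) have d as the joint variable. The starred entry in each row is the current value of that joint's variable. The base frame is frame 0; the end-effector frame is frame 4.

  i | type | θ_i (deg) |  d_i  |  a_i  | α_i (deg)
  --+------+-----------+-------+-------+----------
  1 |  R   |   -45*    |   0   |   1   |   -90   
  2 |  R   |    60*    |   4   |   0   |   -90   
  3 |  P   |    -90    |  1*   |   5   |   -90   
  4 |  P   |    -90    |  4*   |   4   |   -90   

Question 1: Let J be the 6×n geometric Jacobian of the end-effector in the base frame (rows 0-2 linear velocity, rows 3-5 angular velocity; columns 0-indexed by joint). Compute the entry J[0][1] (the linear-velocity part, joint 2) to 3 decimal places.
axis z_1 = (0.7071,0.7071,0.0000); lever o_n−o_1 = (4.7163,8.0116,-5.9641)
cross product → J_v[:, 1] = (-4.2173,4.2173,2.3301)
J_ω[:, 1] = z_1
entry J[0][1] = -4.2173

-4.217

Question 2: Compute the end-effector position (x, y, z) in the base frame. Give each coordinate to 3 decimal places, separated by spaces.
after link 1: o_1 = (0.7071, -0.7071, 0.0000)
after link 2: o_2 = (3.5355, 2.1213, 0.0000)
after link 3: o_3 = (6.4587, 6.2692, -0.5000)
after link 4: o_4 = (5.4234, 7.3045, -5.9641)

5.423 7.305 -5.964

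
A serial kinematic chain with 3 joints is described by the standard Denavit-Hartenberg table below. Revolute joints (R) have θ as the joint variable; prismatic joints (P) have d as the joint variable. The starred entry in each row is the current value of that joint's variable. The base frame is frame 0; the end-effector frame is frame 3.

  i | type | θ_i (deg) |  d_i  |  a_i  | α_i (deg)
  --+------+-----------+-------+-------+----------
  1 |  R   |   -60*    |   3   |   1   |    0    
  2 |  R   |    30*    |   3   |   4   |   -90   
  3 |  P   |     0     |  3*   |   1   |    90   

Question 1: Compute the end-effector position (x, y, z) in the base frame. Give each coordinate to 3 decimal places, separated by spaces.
after link 1: o_1 = (0.5000, -0.8660, 3.0000)
after link 2: o_2 = (3.9641, -2.8660, 6.0000)
after link 3: o_3 = (6.3301, -0.7679, 6.0000)

6.330 -0.768 6.000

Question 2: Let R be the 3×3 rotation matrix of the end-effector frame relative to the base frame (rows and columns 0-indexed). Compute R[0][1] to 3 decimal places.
End-effector y-axis (col 1 of R) = (0.5000,0.8660,0.0000)
R[0][1] = 0.5000

0.500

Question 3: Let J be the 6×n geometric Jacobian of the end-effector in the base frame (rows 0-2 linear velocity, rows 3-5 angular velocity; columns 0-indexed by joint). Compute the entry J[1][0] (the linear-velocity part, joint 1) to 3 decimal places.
axis z_0 = ẑ; lever o_n−o_0 = (6.3301,-0.7679,6.0000)
cross product → J_v[:, 0] = (0.7679,6.3301,-0.0000)
J_ω[:, 0] = z_0
entry J[1][0] = 6.3301

6.330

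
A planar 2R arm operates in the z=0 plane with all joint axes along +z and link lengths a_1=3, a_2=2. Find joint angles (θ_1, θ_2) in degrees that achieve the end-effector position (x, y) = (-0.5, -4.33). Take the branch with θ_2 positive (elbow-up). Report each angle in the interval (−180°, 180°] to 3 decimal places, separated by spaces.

-120.002 60.006

cos θ_2 = (18.9989−3²−2²)/(2·3·2) = 0.4999; θ_2 = 60.0061° (elbow-up)
β = atan2(-4.3300,-0.5000) = -96.5870°; ψ = atan2(1.7322,3.9998) = 23.4155°
θ_1 = β − ψ = -120.0024°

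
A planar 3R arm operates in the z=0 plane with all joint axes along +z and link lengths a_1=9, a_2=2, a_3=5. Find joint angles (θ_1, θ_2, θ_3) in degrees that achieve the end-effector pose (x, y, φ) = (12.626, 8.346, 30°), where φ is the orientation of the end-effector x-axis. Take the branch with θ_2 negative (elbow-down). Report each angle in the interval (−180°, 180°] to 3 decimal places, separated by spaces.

wrist centre = target − a_3·(cos φ, sin φ) = (8.2959, 5.8460)
cos θ_2 = (102.9972−9²−2²)/(2·9·2) = 0.4999; θ_2 = -60.0051° (elbow-down)
β = atan2(5.8460,8.2959) = 35.1719°; ψ = atan2(-1.7321,9.9998) = -9.8271°
θ_1 = β − ψ = 44.9990°
θ_3 = φ − θ_1 − θ_2 = 45.0061° (wrapped to (-180°,180°])

44.999 -60.005 45.006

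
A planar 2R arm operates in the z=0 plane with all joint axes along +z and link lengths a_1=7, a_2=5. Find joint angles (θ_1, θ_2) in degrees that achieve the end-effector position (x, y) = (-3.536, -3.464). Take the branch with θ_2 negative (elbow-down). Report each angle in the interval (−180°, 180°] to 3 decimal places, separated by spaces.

-90.008 -135.000

cos θ_2 = (24.5026−7²−5²)/(2·7·5) = -0.7071; θ_2 = -134.9999° (elbow-down)
β = atan2(-3.4640,-3.5360) = -135.5893°; ψ = atan2(-3.5355,3.4645) = -45.5817°
θ_1 = β − ψ = -90.0076°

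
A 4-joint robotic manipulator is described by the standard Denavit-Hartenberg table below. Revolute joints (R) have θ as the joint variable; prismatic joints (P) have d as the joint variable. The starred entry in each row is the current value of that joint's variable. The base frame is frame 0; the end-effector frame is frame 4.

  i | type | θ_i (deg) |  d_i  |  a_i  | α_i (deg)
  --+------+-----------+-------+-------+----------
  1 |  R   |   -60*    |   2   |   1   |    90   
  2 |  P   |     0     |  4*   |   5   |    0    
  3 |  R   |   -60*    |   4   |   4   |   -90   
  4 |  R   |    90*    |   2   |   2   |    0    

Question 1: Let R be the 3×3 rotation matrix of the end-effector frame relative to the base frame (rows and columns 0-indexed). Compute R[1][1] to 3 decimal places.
End-effector y-axis (col 1 of R) = (-0.2500,0.4330,0.8660)
R[1][1] = 0.4330

0.433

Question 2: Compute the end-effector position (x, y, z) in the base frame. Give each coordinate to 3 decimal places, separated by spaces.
-0.330 -11.428 -0.464

after link 1: o_1 = (0.5000, -0.8660, 2.0000)
after link 2: o_2 = (-0.4641, -7.1962, 2.0000)
after link 3: o_3 = (-2.9282, -10.9282, -1.4641)
after link 4: o_4 = (-0.3301, -11.4282, -0.4641)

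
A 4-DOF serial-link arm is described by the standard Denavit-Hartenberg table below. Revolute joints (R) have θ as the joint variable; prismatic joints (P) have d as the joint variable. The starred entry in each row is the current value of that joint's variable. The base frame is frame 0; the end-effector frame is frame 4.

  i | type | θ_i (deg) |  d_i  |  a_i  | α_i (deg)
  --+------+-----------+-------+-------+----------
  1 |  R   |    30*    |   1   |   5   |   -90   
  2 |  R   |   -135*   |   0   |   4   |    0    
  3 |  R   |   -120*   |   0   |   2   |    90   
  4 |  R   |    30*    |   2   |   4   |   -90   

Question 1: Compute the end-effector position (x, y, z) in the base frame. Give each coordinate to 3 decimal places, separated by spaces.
1.329 3.077 -1.967

after link 1: o_1 = (4.3301, 2.5000, 1.0000)
after link 2: o_2 = (1.8806, 1.0858, 3.8284)
after link 3: o_3 = (1.4323, 0.8270, 1.8966)
after link 4: o_4 = (1.3289, 3.0767, -1.9671)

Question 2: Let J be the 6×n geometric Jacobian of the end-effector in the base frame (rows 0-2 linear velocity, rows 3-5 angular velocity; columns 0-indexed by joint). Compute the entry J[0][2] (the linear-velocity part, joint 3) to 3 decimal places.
-5.019

axis z_2 = (-0.5000,0.8660,0.0000); lever o_n−o_2 = (-0.5517,1.9909,-5.7956)
cross product → J_v[:, 2] = (-5.0191,-2.8978,-0.5176)
J_ω[:, 2] = z_2
entry J[0][2] = -5.0191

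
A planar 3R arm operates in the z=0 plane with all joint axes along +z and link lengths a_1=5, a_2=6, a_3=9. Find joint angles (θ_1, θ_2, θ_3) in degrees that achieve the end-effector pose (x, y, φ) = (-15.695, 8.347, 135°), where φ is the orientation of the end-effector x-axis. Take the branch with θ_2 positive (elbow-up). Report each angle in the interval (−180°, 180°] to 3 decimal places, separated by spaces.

134.998 59.999 -59.997

wrist centre = target − a_3·(cos φ, sin φ) = (-9.3310, 1.9830)
cos θ_2 = (91.0007−5²−6²)/(2·5·6) = 0.5000; θ_2 = 59.9992° (elbow-up)
β = atan2(1.9830,-9.3310) = 168.0020°; ψ = atan2(5.1961,8.0001) = 33.0040°
θ_1 = β − ψ = 134.9979°
θ_3 = φ − θ_1 − θ_2 = -59.9971° (wrapped to (-180°,180°])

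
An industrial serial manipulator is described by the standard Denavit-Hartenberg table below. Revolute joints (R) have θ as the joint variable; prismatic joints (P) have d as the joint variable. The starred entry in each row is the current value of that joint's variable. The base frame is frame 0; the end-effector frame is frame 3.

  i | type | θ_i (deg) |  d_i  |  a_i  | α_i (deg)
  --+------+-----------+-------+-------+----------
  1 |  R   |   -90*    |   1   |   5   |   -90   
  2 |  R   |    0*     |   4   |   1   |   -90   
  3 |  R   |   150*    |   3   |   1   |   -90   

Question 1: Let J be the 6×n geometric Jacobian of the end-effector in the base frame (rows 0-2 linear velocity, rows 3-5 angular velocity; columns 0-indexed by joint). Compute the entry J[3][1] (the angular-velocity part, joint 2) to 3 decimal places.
1.000

axis z_1 = (1.0000,0.0000,0.0000); lever o_n−o_1 = (3.5000,-0.1340,-3.0000)
cross product → J_v[:, 1] = (-0.0000,3.0000,-0.1340)
J_ω[:, 1] = z_1
entry J[3][1] = 1.0000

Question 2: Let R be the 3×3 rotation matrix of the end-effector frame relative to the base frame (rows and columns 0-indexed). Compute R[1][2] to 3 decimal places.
End-effector z-axis (col 2 of R) = (0.8660,0.5000,0.0000)
R[1][2] = 0.5000

0.500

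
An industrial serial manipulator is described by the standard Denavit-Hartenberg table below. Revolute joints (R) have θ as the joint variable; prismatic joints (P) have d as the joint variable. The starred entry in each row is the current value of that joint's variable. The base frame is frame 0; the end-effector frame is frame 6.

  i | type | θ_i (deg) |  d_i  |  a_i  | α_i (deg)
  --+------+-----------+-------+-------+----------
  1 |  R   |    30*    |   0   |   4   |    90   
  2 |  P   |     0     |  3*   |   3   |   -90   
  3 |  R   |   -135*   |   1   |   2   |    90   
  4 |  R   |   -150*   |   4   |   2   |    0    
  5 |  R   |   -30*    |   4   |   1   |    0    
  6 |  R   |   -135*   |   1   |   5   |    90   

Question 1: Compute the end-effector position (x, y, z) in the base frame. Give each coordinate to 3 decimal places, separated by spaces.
after link 1: o_1 = (3.4641, 2.0000, 0.0000)
after link 2: o_2 = (7.5622, 0.9019, 0.0000)
after link 3: o_3 = (7.0445, -1.0299, 1.0000)
after link 4: o_4 = (3.6291, 1.6784, 0.0000)
after link 5: o_5 = (0.0242, 3.6796, 0.0000)
after link 6: o_6 = (-1.8567, 0.5233, 3.5355)

-1.857 0.523 3.536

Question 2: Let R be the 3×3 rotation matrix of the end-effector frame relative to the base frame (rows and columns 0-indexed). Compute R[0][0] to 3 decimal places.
-0.183

End-effector x-axis (col 0 of R) = (-0.1830,-0.6830,0.7071)
R[0][0] = -0.1830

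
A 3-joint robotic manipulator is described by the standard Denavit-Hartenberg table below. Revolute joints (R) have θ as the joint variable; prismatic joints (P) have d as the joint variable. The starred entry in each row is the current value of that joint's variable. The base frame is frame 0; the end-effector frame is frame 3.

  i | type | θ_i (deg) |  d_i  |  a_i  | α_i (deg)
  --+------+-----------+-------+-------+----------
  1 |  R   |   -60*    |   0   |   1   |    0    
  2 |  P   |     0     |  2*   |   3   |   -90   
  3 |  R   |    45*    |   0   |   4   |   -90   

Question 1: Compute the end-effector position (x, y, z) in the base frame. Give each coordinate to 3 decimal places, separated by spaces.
after link 1: o_1 = (0.5000, -0.8660, 0.0000)
after link 2: o_2 = (2.0000, -3.4641, 2.0000)
after link 3: o_3 = (3.4142, -5.9136, -0.8284)

3.414 -5.914 -0.828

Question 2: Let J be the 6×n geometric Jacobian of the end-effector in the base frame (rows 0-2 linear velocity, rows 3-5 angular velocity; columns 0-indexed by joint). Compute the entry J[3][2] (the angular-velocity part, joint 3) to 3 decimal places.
0.866

axis z_2 = (0.8660,0.5000,0.0000); lever o_n−o_2 = (1.4142,-2.4495,-2.8284)
cross product → J_v[:, 2] = (-1.4142,2.4495,-2.8284)
J_ω[:, 2] = z_2
entry J[3][2] = 0.8660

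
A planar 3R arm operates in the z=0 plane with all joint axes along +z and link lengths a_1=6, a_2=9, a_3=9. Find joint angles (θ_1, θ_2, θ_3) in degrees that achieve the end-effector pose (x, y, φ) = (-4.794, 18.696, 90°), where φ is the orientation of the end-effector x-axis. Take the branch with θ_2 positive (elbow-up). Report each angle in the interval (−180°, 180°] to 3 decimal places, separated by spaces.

wrist centre = target − a_3·(cos φ, sin φ) = (-4.7940, 9.6960)
cos θ_2 = (116.9949−6²−9²)/(2·6·9) = -0.0000; θ_2 = 90.0027° (elbow-up)
β = atan2(9.6960,-4.7940) = 116.3092°; ψ = atan2(9.0000,5.9996) = 56.3118°
θ_1 = β − ψ = 59.9974°
θ_3 = φ − θ_1 − θ_2 = -60.0001° (wrapped to (-180°,180°])

59.997 90.003 -60.000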